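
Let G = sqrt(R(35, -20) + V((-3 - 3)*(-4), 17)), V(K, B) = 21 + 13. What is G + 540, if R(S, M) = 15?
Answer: 547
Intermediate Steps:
V(K, B) = 34
G = 7 (G = sqrt(15 + 34) = sqrt(49) = 7)
G + 540 = 7 + 540 = 547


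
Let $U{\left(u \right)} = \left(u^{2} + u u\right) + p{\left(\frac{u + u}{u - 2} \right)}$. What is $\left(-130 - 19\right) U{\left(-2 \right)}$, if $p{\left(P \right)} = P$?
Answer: $-1341$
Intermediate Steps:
$U{\left(u \right)} = 2 u^{2} + \frac{2 u}{-2 + u}$ ($U{\left(u \right)} = \left(u^{2} + u u\right) + \frac{u + u}{u - 2} = \left(u^{2} + u^{2}\right) + \frac{2 u}{-2 + u} = 2 u^{2} + \frac{2 u}{-2 + u}$)
$\left(-130 - 19\right) U{\left(-2 \right)} = \left(-130 - 19\right) 2 \left(-2\right) \frac{1}{-2 - 2} \left(1 - 2 \left(-2 - 2\right)\right) = - 149 \cdot 2 \left(-2\right) \frac{1}{-4} \left(1 - -8\right) = - 149 \cdot 2 \left(-2\right) \left(- \frac{1}{4}\right) \left(1 + 8\right) = - 149 \cdot 2 \left(-2\right) \left(- \frac{1}{4}\right) 9 = \left(-149\right) 9 = -1341$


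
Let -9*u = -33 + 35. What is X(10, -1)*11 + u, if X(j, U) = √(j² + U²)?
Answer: -2/9 + 11*√101 ≈ 110.33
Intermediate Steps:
u = -2/9 (u = -(-33 + 35)/9 = -⅑*2 = -2/9 ≈ -0.22222)
X(j, U) = √(U² + j²)
X(10, -1)*11 + u = √((-1)² + 10²)*11 - 2/9 = √(1 + 100)*11 - 2/9 = √101*11 - 2/9 = 11*√101 - 2/9 = -2/9 + 11*√101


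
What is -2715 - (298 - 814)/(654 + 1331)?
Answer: -5388759/1985 ≈ -2714.7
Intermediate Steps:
-2715 - (298 - 814)/(654 + 1331) = -2715 - (-516)/1985 = -2715 - 1*(-516/1985) = -2715 + 516/1985 = -5388759/1985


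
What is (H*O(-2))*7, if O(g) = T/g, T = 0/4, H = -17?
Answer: 0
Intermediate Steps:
T = 0 (T = 0*(¼) = 0)
O(g) = 0 (O(g) = 0/g = 0)
(H*O(-2))*7 = -17*0*7 = 0*7 = 0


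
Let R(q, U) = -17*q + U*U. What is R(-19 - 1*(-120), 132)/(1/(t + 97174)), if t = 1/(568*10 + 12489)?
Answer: 27731563070749/18169 ≈ 1.5263e+9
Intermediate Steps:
t = 1/18169 (t = 1/(5680 + 12489) = 1/18169 ≈ 5.5039e-5)
R(q, U) = U² - 17*q (R(q, U) = -17*q + U² = U² - 17*q)
R(-19 - 1*(-120), 132)/(1/(t + 97174)) = (132² - 17*(-19 - 1*(-120)))/(1/(1/18169 + 97174)) = (17424 - 17*(-19 + 120))/(1/(1765554407/18169)) = (17424 - 17*101)/(18169/1765554407) = (17424 - 1717)*(1765554407/18169) = 15707*(1765554407/18169) = 27731563070749/18169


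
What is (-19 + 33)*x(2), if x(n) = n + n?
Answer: 56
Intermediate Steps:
x(n) = 2*n
(-19 + 33)*x(2) = (-19 + 33)*(2*2) = 14*4 = 56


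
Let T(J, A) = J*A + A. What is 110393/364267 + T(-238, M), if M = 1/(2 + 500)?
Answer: -30913993/182862034 ≈ -0.16906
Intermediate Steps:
M = 1/502 ≈ 0.0019920
T(J, A) = A + A*J (T(J, A) = A*J + A = A + A*J)
110393/364267 + T(-238, M) = 110393/364267 + (1 - 238)/502 = 110393*(1/364267) + (1/502)*(-237) = 110393/364267 - 237/502 = -30913993/182862034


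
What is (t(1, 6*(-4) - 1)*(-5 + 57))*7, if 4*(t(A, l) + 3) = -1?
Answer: -1183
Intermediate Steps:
t(A, l) = -13/4 (t(A, l) = -3 + (¼)*(-1) = -3 - ¼ = -13/4)
(t(1, 6*(-4) - 1)*(-5 + 57))*7 = -13*(-5 + 57)/4*7 = -13/4*52*7 = -169*7 = -1183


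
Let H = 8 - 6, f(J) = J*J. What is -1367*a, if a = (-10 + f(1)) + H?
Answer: 9569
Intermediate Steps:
f(J) = J²
H = 2
a = -7 (a = (-10 + 1²) + 2 = (-10 + 1) + 2 = -9 + 2 = -7)
-1367*a = -1367*(-7) = 9569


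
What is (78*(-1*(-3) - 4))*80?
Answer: -6240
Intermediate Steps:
(78*(-1*(-3) - 4))*80 = (78*(3 - 4))*80 = (78*(-1))*80 = -78*80 = -6240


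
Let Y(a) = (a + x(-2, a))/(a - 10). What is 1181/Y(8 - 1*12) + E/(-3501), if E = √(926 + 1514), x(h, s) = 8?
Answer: -8267/2 - 2*√610/3501 ≈ -4133.5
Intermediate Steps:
Y(a) = (8 + a)/(-10 + a) (Y(a) = (a + 8)/(a - 10) = (8 + a)/(-10 + a))
E = 2*√610 (E = √2440 = 2*√610 ≈ 49.396)
1181/Y(8 - 1*12) + E/(-3501) = 1181/(((8 + (8 - 1*12))/(-10 + (8 - 1*12)))) + (2*√610)/(-3501) = 1181/(((8 + (8 - 12))/(-10 + (8 - 12)))) + (2*√610)*(-1/3501) = 1181/(((8 - 4)/(-10 - 4))) - 2*√610/3501 = 1181/((4/(-14))) - 2*√610/3501 = 1181/((-1/14*4)) - 2*√610/3501 = 1181/(-2/7) - 2*√610/3501 = 1181*(-7/2) - 2*√610/3501 = -8267/2 - 2*√610/3501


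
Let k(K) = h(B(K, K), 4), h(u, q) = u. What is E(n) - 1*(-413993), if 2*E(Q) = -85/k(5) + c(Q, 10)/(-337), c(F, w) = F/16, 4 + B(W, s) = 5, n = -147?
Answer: 4464042339/10784 ≈ 4.1395e+5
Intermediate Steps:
B(W, s) = 1 (B(W, s) = -4 + 5 = 1)
k(K) = 1
c(F, w) = F/16 (c(F, w) = F*(1/16) = F/16)
E(Q) = -85/2 - Q/10784 (E(Q) = (-85/1 + (Q/16)/(-337))/2 = (-85*1 + (Q/16)*(-1/337))/2 = (-85 - Q/5392)/2 = -85/2 - Q/10784)
E(n) - 1*(-413993) = (-85/2 - 1/10784*(-147)) - 1*(-413993) = (-85/2 + 147/10784) + 413993 = -458173/10784 + 413993 = 4464042339/10784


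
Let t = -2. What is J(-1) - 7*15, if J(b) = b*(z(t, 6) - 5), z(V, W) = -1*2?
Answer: -98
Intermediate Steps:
z(V, W) = -2
J(b) = -7*b (J(b) = b*(-2 - 5) = b*(-7) = -7*b)
J(-1) - 7*15 = -7*(-1) - 7*15 = 7 - 105 = -98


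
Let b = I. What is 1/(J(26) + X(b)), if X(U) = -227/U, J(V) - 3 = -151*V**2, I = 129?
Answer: -129/13167644 ≈ -9.7967e-6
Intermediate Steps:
J(V) = 3 - 151*V**2
b = 129
1/(J(26) + X(b)) = 1/((3 - 151*26**2) - 227/129) = 1/((3 - 151*676) - 227*1/129) = 1/((3 - 102076) - 227/129) = 1/(-102073 - 227/129) = 1/(-13167644/129) = -129/13167644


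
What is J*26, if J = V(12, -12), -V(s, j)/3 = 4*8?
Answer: -2496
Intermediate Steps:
V(s, j) = -96 (V(s, j) = -12*8 = -3*32 = -96)
J = -96
J*26 = -96*26 = -2496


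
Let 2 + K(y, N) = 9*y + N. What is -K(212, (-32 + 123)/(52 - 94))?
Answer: -11423/6 ≈ -1903.8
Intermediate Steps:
K(y, N) = -2 + N + 9*y (K(y, N) = -2 + (9*y + N) = -2 + (N + 9*y) = -2 + N + 9*y)
-K(212, (-32 + 123)/(52 - 94)) = -(-2 + (-32 + 123)/(52 - 94) + 9*212) = -(-2 + 91/(-42) + 1908) = -(-2 + 91*(-1/42) + 1908) = -(-2 - 13/6 + 1908) = -1*11423/6 = -11423/6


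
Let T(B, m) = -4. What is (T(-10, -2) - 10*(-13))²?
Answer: 15876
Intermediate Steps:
(T(-10, -2) - 10*(-13))² = (-4 - 10*(-13))² = (-4 + 130)² = 126² = 15876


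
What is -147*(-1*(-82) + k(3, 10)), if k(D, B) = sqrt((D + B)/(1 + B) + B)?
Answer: -12054 - 147*sqrt(1353)/11 ≈ -12546.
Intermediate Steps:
k(D, B) = sqrt(B + (B + D)/(1 + B)) (k(D, B) = sqrt((B + D)/(1 + B) + B) = sqrt(B + (B + D)/(1 + B)))
-147*(-1*(-82) + k(3, 10)) = -147*(-1*(-82) + sqrt((10 + 3 + 10*(1 + 10))/(1 + 10))) = -147*(82 + sqrt((10 + 3 + 10*11)/11)) = -147*(82 + sqrt((10 + 3 + 110)/11)) = -147*(82 + sqrt((1/11)*123)) = -147*(82 + sqrt(123/11)) = -147*(82 + sqrt(1353)/11) = -12054 - 147*sqrt(1353)/11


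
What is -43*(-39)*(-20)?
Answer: -33540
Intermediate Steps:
-43*(-39)*(-20) = 1677*(-20) = -33540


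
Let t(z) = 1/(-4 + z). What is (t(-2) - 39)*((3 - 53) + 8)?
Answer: 1645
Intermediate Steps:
(t(-2) - 39)*((3 - 53) + 8) = (1/(-4 - 2) - 39)*((3 - 53) + 8) = (1/(-6) - 39)*(-50 + 8) = (-1/6 - 39)*(-42) = -235/6*(-42) = 1645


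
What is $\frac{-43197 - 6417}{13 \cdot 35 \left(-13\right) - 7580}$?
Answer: $\frac{49614}{13495} \approx 3.6765$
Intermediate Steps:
$\frac{-43197 - 6417}{13 \cdot 35 \left(-13\right) - 7580} = - \frac{49614}{455 \left(-13\right) - 7580} = - \frac{49614}{-5915 - 7580} = - \frac{49614}{-13495} = \left(-49614\right) \left(- \frac{1}{13495}\right) = \frac{49614}{13495}$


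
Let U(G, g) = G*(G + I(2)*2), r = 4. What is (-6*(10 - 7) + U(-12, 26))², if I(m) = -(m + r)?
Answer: 72900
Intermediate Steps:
I(m) = -4 - m (I(m) = -(m + 4) = -(4 + m) = -4 - m)
U(G, g) = G*(-12 + G) (U(G, g) = G*(G + (-4 - 1*2)*2) = G*(G + (-4 - 2)*2) = G*(G - 6*2) = G*(G - 12) = G*(-12 + G))
(-6*(10 - 7) + U(-12, 26))² = (-6*(10 - 7) - 12*(-12 - 12))² = (-6*3 - 12*(-24))² = (-18 + 288)² = 270² = 72900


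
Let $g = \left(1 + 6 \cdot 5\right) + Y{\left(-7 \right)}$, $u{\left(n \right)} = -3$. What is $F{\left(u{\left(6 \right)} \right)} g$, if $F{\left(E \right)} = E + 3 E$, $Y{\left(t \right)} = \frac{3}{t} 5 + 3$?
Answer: $- \frac{2676}{7} \approx -382.29$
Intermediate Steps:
$Y{\left(t \right)} = 3 + \frac{15}{t}$ ($Y{\left(t \right)} = \frac{15}{t} + 3 = 3 + \frac{15}{t}$)
$F{\left(E \right)} = 4 E$
$g = \frac{223}{7}$ ($g = \left(1 + 6 \cdot 5\right) + \left(3 + \frac{15}{-7}\right) = \left(1 + 30\right) + \left(3 + 15 \left(- \frac{1}{7}\right)\right) = 31 + \left(3 - \frac{15}{7}\right) = 31 + \frac{6}{7} = \frac{223}{7} \approx 31.857$)
$F{\left(u{\left(6 \right)} \right)} g = 4 \left(-3\right) \frac{223}{7} = \left(-12\right) \frac{223}{7} = - \frac{2676}{7}$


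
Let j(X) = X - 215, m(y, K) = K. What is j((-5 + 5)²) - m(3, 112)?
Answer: -327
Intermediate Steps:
j(X) = -215 + X
j((-5 + 5)²) - m(3, 112) = (-215 + (-5 + 5)²) - 1*112 = (-215 + 0²) - 112 = (-215 + 0) - 112 = -215 - 112 = -327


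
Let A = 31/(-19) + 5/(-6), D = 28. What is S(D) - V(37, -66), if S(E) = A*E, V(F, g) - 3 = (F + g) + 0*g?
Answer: -2452/57 ≈ -43.018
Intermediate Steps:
A = -281/114 (A = 31*(-1/19) + 5*(-⅙) = -31/19 - ⅚ = -281/114 ≈ -2.4649)
V(F, g) = 3 + F + g (V(F, g) = 3 + ((F + g) + 0*g) = 3 + ((F + g) + 0) = 3 + (F + g) = 3 + F + g)
S(E) = -281*E/114
S(D) - V(37, -66) = -281/114*28 - (3 + 37 - 66) = -3934/57 - 1*(-26) = -3934/57 + 26 = -2452/57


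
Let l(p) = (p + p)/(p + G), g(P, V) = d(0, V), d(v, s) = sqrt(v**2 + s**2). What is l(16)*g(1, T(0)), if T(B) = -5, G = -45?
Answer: -160/29 ≈ -5.5172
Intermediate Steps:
d(v, s) = sqrt(s**2 + v**2)
g(P, V) = sqrt(V**2) (g(P, V) = sqrt(V**2 + 0**2) = sqrt(V**2 + 0) = sqrt(V**2))
l(p) = 2*p/(-45 + p) (l(p) = (p + p)/(p - 45) = (2*p)/(-45 + p) = 2*p/(-45 + p))
l(16)*g(1, T(0)) = (2*16/(-45 + 16))*sqrt((-5)**2) = (2*16/(-29))*sqrt(25) = (2*16*(-1/29))*5 = -32/29*5 = -160/29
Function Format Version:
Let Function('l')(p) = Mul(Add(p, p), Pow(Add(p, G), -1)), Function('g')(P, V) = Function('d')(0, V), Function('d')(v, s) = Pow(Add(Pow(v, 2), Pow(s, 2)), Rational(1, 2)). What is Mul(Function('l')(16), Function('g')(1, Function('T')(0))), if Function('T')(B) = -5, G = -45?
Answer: Rational(-160, 29) ≈ -5.5172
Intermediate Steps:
Function('d')(v, s) = Pow(Add(Pow(s, 2), Pow(v, 2)), Rational(1, 2))
Function('g')(P, V) = Pow(Pow(V, 2), Rational(1, 2)) (Function('g')(P, V) = Pow(Add(Pow(V, 2), Pow(0, 2)), Rational(1, 2)) = Pow(Add(Pow(V, 2), 0), Rational(1, 2)) = Pow(Pow(V, 2), Rational(1, 2)))
Function('l')(p) = Mul(2, p, Pow(Add(-45, p), -1)) (Function('l')(p) = Mul(Add(p, p), Pow(Add(p, -45), -1)) = Mul(Mul(2, p), Pow(Add(-45, p), -1)) = Mul(2, p, Pow(Add(-45, p), -1)))
Mul(Function('l')(16), Function('g')(1, Function('T')(0))) = Mul(Mul(2, 16, Pow(Add(-45, 16), -1)), Pow(Pow(-5, 2), Rational(1, 2))) = Mul(Mul(2, 16, Pow(-29, -1)), Pow(25, Rational(1, 2))) = Mul(Mul(2, 16, Rational(-1, 29)), 5) = Mul(Rational(-32, 29), 5) = Rational(-160, 29)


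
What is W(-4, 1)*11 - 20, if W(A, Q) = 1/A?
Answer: -91/4 ≈ -22.750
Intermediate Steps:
W(-4, 1)*11 - 20 = 11/(-4) - 20 = -1/4*11 - 20 = -11/4 - 20 = -91/4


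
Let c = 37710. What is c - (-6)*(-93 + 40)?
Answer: 37392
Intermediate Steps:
c - (-6)*(-93 + 40) = 37710 - (-6)*(-93 + 40) = 37710 - (-6)*(-53) = 37710 - 1*318 = 37710 - 318 = 37392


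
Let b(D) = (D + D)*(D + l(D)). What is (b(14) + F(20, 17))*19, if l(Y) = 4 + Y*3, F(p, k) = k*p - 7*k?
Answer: 36119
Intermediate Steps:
F(p, k) = -7*k + k*p
l(Y) = 4 + 3*Y
b(D) = 2*D*(4 + 4*D) (b(D) = (D + D)*(D + (4 + 3*D)) = (2*D)*(4 + 4*D) = 2*D*(4 + 4*D))
(b(14) + F(20, 17))*19 = (8*14*(1 + 14) + 17*(-7 + 20))*19 = (8*14*15 + 17*13)*19 = (1680 + 221)*19 = 1901*19 = 36119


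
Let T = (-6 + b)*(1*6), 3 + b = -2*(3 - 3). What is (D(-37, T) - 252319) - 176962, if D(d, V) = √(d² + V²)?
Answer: -429281 + √4285 ≈ -4.2922e+5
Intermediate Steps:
b = -3 (b = -3 - 2*(3 - 3) = -3 - 2*0 = -3 + 0 = -3)
T = -54 (T = (-6 - 3)*(1*6) = -9*6 = -54)
D(d, V) = √(V² + d²)
(D(-37, T) - 252319) - 176962 = (√((-54)² + (-37)²) - 252319) - 176962 = (√(2916 + 1369) - 252319) - 176962 = (√4285 - 252319) - 176962 = (-252319 + √4285) - 176962 = -429281 + √4285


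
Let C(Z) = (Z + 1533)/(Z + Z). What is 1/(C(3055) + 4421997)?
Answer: 3055/13509203129 ≈ 2.2614e-7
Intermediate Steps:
C(Z) = (1533 + Z)/(2*Z) (C(Z) = (1533 + Z)/((2*Z)) = (1533 + Z)*(1/(2*Z)) = (1533 + Z)/(2*Z))
1/(C(3055) + 4421997) = 1/((½)*(1533 + 3055)/3055 + 4421997) = 1/((½)*(1/3055)*4588 + 4421997) = 1/(2294/3055 + 4421997) = 1/(13509203129/3055) = 3055/13509203129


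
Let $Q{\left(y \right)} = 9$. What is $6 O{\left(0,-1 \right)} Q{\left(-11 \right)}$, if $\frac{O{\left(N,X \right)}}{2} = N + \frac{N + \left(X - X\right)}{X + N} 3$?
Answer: $0$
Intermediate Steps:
$O{\left(N,X \right)} = 2 N + \frac{6 N}{N + X}$ ($O{\left(N,X \right)} = 2 \left(N + \frac{N + \left(X - X\right)}{X + N} 3\right) = 2 \left(N + \frac{N + 0}{N + X} 3\right) = 2 \left(N + \frac{N}{N + X} 3\right) = 2 \left(N + \frac{3 N}{N + X}\right) = 2 N + \frac{6 N}{N + X}$)
$6 O{\left(0,-1 \right)} Q{\left(-11 \right)} = 6 \cdot 2 \cdot 0 \frac{1}{0 - 1} \left(3 + 0 - 1\right) 9 = 6 \cdot 2 \cdot 0 \frac{1}{-1} \cdot 2 \cdot 9 = 6 \cdot 2 \cdot 0 \left(-1\right) 2 \cdot 9 = 6 \cdot 0 \cdot 9 = 0 \cdot 9 = 0$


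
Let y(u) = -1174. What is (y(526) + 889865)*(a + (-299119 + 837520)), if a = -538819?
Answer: -371472838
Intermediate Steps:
(y(526) + 889865)*(a + (-299119 + 837520)) = (-1174 + 889865)*(-538819 + (-299119 + 837520)) = 888691*(-538819 + 538401) = 888691*(-418) = -371472838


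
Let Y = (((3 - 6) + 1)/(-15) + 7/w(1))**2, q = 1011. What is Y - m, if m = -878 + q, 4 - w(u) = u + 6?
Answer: -3204/25 ≈ -128.16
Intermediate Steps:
w(u) = -2 - u (w(u) = 4 - (u + 6) = 4 - (6 + u) = 4 + (-6 - u) = -2 - u)
m = 133 (m = -878 + 1011 = 133)
Y = 121/25 (Y = (((3 - 6) + 1)/(-15) + 7/(-2 - 1*1))**2 = ((-3 + 1)*(-1/15) + 7/(-2 - 1))**2 = (-2*(-1/15) + 7/(-3))**2 = (2/15 + 7*(-1/3))**2 = (2/15 - 7/3)**2 = (-11/5)**2 = 121/25 ≈ 4.8400)
Y - m = 121/25 - 1*133 = 121/25 - 133 = -3204/25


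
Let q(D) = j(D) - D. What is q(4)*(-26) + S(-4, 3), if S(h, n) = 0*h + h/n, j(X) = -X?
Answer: 620/3 ≈ 206.67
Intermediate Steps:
q(D) = -2*D (q(D) = -D - D = -2*D)
S(h, n) = h/n (S(h, n) = 0 + h/n = h/n)
q(4)*(-26) + S(-4, 3) = -2*4*(-26) - 4/3 = -8*(-26) - 4*1/3 = 208 - 4/3 = 620/3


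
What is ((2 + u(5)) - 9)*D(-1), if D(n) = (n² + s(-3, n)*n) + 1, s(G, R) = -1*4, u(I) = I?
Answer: -12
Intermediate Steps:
s(G, R) = -4
D(n) = 1 + n² - 4*n (D(n) = (n² - 4*n) + 1 = 1 + n² - 4*n)
((2 + u(5)) - 9)*D(-1) = ((2 + 5) - 9)*(1 + (-1)² - 4*(-1)) = (7 - 9)*(1 + 1 + 4) = -2*6 = -12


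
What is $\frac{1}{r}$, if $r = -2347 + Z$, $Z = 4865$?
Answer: $\frac{1}{2518} \approx 0.00039714$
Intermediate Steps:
$r = 2518$ ($r = -2347 + 4865 = 2518$)
$\frac{1}{r} = \frac{1}{2518}$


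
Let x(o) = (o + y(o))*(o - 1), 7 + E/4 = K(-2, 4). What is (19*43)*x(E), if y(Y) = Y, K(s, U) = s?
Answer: 2176488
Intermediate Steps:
E = -36 (E = -28 + 4*(-2) = -28 - 8 = -36)
x(o) = 2*o*(-1 + o) (x(o) = (o + o)*(o - 1) = (2*o)*(-1 + o) = 2*o*(-1 + o))
(19*43)*x(E) = (19*43)*(2*(-36)*(-1 - 36)) = 817*(2*(-36)*(-37)) = 817*2664 = 2176488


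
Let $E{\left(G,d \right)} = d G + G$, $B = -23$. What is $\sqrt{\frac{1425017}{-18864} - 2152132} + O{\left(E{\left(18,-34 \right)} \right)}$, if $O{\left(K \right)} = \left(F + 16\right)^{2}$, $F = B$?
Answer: $49 + \frac{i \sqrt{5318500841515}}{1572} \approx 49.0 + 1467.0 i$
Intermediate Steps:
$F = -23$
$E{\left(G,d \right)} = G + G d$ ($E{\left(G,d \right)} = G d + G = G + G d$)
$O{\left(K \right)} = 49$ ($O{\left(K \right)} = \left(-23 + 16\right)^{2} = \left(-7\right)^{2} = 49$)
$\sqrt{\frac{1425017}{-18864} - 2152132} + O{\left(E{\left(18,-34 \right)} \right)} = \sqrt{\frac{1425017}{-18864} - 2152132} + 49 = \sqrt{1425017 \left(- \frac{1}{18864}\right) - 2152132} + 49 = \sqrt{- \frac{1425017}{18864} - 2152132} + 49 = \sqrt{- \frac{40599243065}{18864}} + 49 = \frac{i \sqrt{5318500841515}}{1572} + 49 = 49 + \frac{i \sqrt{5318500841515}}{1572}$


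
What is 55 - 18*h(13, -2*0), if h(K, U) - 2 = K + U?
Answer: -215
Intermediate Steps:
h(K, U) = 2 + K + U (h(K, U) = 2 + (K + U) = 2 + K + U)
55 - 18*h(13, -2*0) = 55 - 18*(2 + 13 - 2*0) = 55 - 18*(2 + 13 + 0) = 55 - 18*15 = 55 - 270 = -215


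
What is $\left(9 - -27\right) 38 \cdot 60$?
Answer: $82080$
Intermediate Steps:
$\left(9 - -27\right) 38 \cdot 60 = \left(9 + 27\right) 38 \cdot 60 = 36 \cdot 38 \cdot 60 = 1368 \cdot 60 = 82080$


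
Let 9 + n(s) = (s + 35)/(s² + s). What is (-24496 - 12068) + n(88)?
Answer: -286439613/7832 ≈ -36573.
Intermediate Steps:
n(s) = -9 + (35 + s)/(s + s²) (n(s) = -9 + (s + 35)/(s² + s) = -9 + (35 + s)/(s + s²))
(-24496 - 12068) + n(88) = (-24496 - 12068) + (35 - 9*88² - 8*88)/(88*(1 + 88)) = -36564 + (1/88)*(35 - 9*7744 - 704)/89 = -36564 + (1/88)*(1/89)*(35 - 69696 - 704) = -36564 + (1/88)*(1/89)*(-70365) = -36564 - 70365/7832 = -286439613/7832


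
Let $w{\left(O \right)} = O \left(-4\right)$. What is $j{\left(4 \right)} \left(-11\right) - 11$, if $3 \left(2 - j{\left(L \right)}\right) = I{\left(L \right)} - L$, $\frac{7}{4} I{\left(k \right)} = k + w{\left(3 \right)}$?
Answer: $- \frac{451}{7} \approx -64.429$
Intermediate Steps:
$w{\left(O \right)} = - 4 O$
$I{\left(k \right)} = - \frac{48}{7} + \frac{4 k}{7}$ ($I{\left(k \right)} = \frac{4 \left(k - 12\right)}{7} = \frac{4 \left(-12 + k\right)}{7} = - \frac{48}{7} + \frac{4 k}{7}$)
$j{\left(L \right)} = \frac{30}{7} + \frac{L}{7}$ ($j{\left(L \right)} = 2 - \frac{\left(- \frac{48}{7} + \frac{4 L}{7}\right) - L}{3} = 2 - \frac{- \frac{48}{7} - \frac{3 L}{7}}{3} = 2 + \left(\frac{16}{7} + \frac{L}{7}\right) = \frac{30}{7} + \frac{L}{7}$)
$j{\left(4 \right)} \left(-11\right) - 11 = \left(\frac{30}{7} + \frac{1}{7} \cdot 4\right) \left(-11\right) - 11 = \left(\frac{30}{7} + \frac{4}{7}\right) \left(-11\right) - 11 = \frac{34}{7} \left(-11\right) - 11 = - \frac{374}{7} - 11 = - \frac{451}{7}$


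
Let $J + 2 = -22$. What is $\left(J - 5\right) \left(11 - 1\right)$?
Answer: $-290$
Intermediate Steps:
$J = -24$ ($J = -2 - 22 = -24$)
$\left(J - 5\right) \left(11 - 1\right) = \left(-24 - 5\right) \left(11 - 1\right) = \left(-24 - 5\right) 10 = \left(-29\right) 10 = -290$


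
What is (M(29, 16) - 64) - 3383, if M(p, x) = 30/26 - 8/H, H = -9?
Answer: -403060/117 ≈ -3445.0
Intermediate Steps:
M(p, x) = 239/117 (M(p, x) = 30/26 - 8/(-9) = 30*(1/26) - 8*(-⅑) = 15/13 + 8/9 = 239/117)
(M(29, 16) - 64) - 3383 = (239/117 - 64) - 3383 = -7249/117 - 3383 = -403060/117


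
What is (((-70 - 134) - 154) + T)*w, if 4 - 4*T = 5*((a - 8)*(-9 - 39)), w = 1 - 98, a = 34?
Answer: -116691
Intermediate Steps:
w = -97
T = 1561 (T = 1 - 5*(34 - 8)*(-9 - 39)/4 = 1 - 5*26*(-48)/4 = 1 - 5*(-1248)/4 = 1 - 1/4*(-6240) = 1 + 1560 = 1561)
(((-70 - 134) - 154) + T)*w = (((-70 - 134) - 154) + 1561)*(-97) = ((-204 - 154) + 1561)*(-97) = (-358 + 1561)*(-97) = 1203*(-97) = -116691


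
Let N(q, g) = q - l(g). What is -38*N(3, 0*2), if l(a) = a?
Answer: -114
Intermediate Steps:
N(q, g) = q - g
-38*N(3, 0*2) = -38*(3 - 0*2) = -38*(3 - 1*0) = -38*(3 + 0) = -38*3 = -114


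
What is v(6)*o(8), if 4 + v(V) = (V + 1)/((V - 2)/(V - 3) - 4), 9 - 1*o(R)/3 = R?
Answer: -159/8 ≈ -19.875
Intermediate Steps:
o(R) = 27 - 3*R
v(V) = -4 + (1 + V)/(-4 + (-2 + V)/(-3 + V)) (v(V) = -4 + (V + 1)/((V - 2)/(V - 3) - 4) = -4 + (1 + V)/((-2 + V)/(-3 + V) - 4) = -4 + (1 + V)/(-4 + (-2 + V)/(-3 + V)))
v(6)*o(8) = ((43 - 1*6**2 - 10*6)/(-10 + 3*6))*(27 - 3*8) = ((43 - 1*36 - 60)/(-10 + 18))*(27 - 24) = ((43 - 36 - 60)/8)*3 = ((1/8)*(-53))*3 = -53/8*3 = -159/8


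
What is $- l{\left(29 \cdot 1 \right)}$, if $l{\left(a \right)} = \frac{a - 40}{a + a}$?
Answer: $\frac{11}{58} \approx 0.18966$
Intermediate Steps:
$l{\left(a \right)} = \frac{-40 + a}{2 a}$
$- l{\left(29 \cdot 1 \right)} = - \frac{-40 + 29 \cdot 1}{2 \cdot 29 \cdot 1} = - \frac{-40 + 29}{2 \cdot 29} = - \frac{-11}{2 \cdot 29} = \left(-1\right) \left(- \frac{11}{58}\right) = \frac{11}{58}$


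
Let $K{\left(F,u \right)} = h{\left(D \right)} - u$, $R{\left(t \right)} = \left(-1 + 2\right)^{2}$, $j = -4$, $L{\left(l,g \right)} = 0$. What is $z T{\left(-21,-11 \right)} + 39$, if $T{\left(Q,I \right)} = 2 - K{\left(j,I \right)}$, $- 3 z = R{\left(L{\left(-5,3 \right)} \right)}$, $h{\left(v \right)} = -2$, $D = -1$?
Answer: $\frac{124}{3} \approx 41.333$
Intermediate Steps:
$R{\left(t \right)} = 1$ ($R{\left(t \right)} = 1^{2} = 1$)
$z = - \frac{1}{3}$ ($z = \left(- \frac{1}{3}\right) 1 = - \frac{1}{3} \approx -0.33333$)
$K{\left(F,u \right)} = -2 - u$
$T{\left(Q,I \right)} = 4 + I$ ($T{\left(Q,I \right)} = 2 - \left(-2 - I\right) = 2 + \left(2 + I\right) = 4 + I$)
$z T{\left(-21,-11 \right)} + 39 = - \frac{4 - 11}{3} + 39 = \left(- \frac{1}{3}\right) \left(-7\right) + 39 = \frac{7}{3} + 39 = \frac{124}{3}$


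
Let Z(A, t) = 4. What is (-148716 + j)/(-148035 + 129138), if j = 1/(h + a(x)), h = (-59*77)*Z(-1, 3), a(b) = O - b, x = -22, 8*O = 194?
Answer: 10782356152/1370089191 ≈ 7.8698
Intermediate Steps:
O = 97/4 (O = (⅛)*194 = 97/4 ≈ 24.250)
a(b) = 97/4 - b
h = -18172 (h = -59*77*4 = -4543*4 = -18172)
j = -4/72503 (j = 1/(-18172 + (97/4 - 1*(-22))) = 1/(-18172 + (97/4 + 22)) = 1/(-18172 + 185/4) = 1/(-72503/4) = -4/72503 ≈ -5.5170e-5)
(-148716 + j)/(-148035 + 129138) = (-148716 - 4/72503)/(-148035 + 129138) = -10782356152/72503/(-18897) = -10782356152/72503*(-1/18897) = 10782356152/1370089191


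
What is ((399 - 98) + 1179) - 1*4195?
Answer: -2715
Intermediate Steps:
((399 - 98) + 1179) - 1*4195 = (301 + 1179) - 4195 = 1480 - 4195 = -2715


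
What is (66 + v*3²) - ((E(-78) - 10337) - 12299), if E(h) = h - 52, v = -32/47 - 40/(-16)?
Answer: 2147747/94 ≈ 22848.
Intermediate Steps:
v = 171/94 (v = -32*1/47 - 40*(-1/16) = -32/47 + 5/2 = 171/94 ≈ 1.8191)
E(h) = -52 + h
(66 + v*3²) - ((E(-78) - 10337) - 12299) = (66 + (171/94)*3²) - (((-52 - 78) - 10337) - 12299) = (66 + (171/94)*9) - ((-130 - 10337) - 12299) = (66 + 1539/94) - (-10467 - 12299) = 7743/94 - 1*(-22766) = 7743/94 + 22766 = 2147747/94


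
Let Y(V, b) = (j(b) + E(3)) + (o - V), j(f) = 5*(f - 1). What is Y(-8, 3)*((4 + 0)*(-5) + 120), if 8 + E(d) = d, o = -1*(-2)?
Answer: 1500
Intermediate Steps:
j(f) = -5 + 5*f (j(f) = 5*(-1 + f) = -5 + 5*f)
o = 2
E(d) = -8 + d
Y(V, b) = -8 - V + 5*b (Y(V, b) = ((-5 + 5*b) + (-8 + 3)) + (2 - V) = ((-5 + 5*b) - 5) + (2 - V) = (-10 + 5*b) + (2 - V) = -8 - V + 5*b)
Y(-8, 3)*((4 + 0)*(-5) + 120) = (-8 - 1*(-8) + 5*3)*((4 + 0)*(-5) + 120) = (-8 + 8 + 15)*(4*(-5) + 120) = 15*(-20 + 120) = 15*100 = 1500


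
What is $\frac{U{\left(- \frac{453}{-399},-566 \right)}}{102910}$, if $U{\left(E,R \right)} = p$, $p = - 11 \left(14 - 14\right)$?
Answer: $0$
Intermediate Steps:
$p = 0$ ($p = \left(-11\right) 0 = 0$)
$U{\left(E,R \right)} = 0$
$\frac{U{\left(- \frac{453}{-399},-566 \right)}}{102910} = \frac{0}{102910} = 0 \cdot \frac{1}{102910} = 0$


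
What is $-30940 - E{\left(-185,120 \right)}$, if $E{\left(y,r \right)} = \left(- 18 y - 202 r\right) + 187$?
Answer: $-10217$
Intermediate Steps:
$E{\left(y,r \right)} = 187 - 202 r - 18 y$ ($E{\left(y,r \right)} = \left(- 202 r - 18 y\right) + 187 = 187 - 202 r - 18 y$)
$-30940 - E{\left(-185,120 \right)} = -30940 - \left(187 - 24240 - -3330\right) = -30940 - \left(187 - 24240 + 3330\right) = -30940 - -20723 = -30940 + 20723 = -10217$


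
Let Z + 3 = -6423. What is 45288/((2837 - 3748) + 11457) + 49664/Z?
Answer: -58183964/16942149 ≈ -3.4343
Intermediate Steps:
Z = -6426 (Z = -3 - 6423 = -6426)
45288/((2837 - 3748) + 11457) + 49664/Z = 45288/((2837 - 3748) + 11457) + 49664/(-6426) = 45288/(-911 + 11457) + 49664*(-1/6426) = 45288/10546 - 24832/3213 = 45288*(1/10546) - 24832/3213 = 22644/5273 - 24832/3213 = -58183964/16942149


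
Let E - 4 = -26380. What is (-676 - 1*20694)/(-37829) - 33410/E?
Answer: 913761005/498888852 ≈ 1.8316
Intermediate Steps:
E = -26376 (E = 4 - 26380 = -26376)
(-676 - 1*20694)/(-37829) - 33410/E = (-676 - 1*20694)/(-37829) - 33410/(-26376) = (-676 - 20694)*(-1/37829) - 33410*(-1/26376) = -21370*(-1/37829) + 16705/13188 = 21370/37829 + 16705/13188 = 913761005/498888852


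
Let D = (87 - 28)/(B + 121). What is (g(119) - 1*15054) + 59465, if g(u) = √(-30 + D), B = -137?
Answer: 44411 + 7*I*√11/4 ≈ 44411.0 + 5.8041*I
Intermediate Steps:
D = -59/16 (D = (87 - 28)/(-137 + 121) = 59/(-16) = 59*(-1/16) = -59/16 ≈ -3.6875)
g(u) = 7*I*√11/4 (g(u) = √(-30 - 59/16) = √(-539/16) = 7*I*√11/4)
(g(119) - 1*15054) + 59465 = (7*I*√11/4 - 1*15054) + 59465 = (7*I*√11/4 - 15054) + 59465 = (-15054 + 7*I*√11/4) + 59465 = 44411 + 7*I*√11/4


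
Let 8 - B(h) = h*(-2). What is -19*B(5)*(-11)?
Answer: 3762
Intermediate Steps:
B(h) = 8 + 2*h (B(h) = 8 - h*(-2) = 8 - (-2)*h = 8 + 2*h)
-19*B(5)*(-11) = -19*(8 + 2*5)*(-11) = -19*(8 + 10)*(-11) = -19*18*(-11) = -342*(-11) = 3762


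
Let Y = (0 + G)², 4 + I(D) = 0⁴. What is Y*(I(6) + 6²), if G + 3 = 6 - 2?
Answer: 32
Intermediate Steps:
G = 1 (G = -3 + (6 - 2) = -3 + 4 = 1)
I(D) = -4 (I(D) = -4 + 0⁴ = -4 + 0 = -4)
Y = 1 (Y = (0 + 1)² = 1² = 1)
Y*(I(6) + 6²) = 1*(-4 + 6²) = 1*(-4 + 36) = 1*32 = 32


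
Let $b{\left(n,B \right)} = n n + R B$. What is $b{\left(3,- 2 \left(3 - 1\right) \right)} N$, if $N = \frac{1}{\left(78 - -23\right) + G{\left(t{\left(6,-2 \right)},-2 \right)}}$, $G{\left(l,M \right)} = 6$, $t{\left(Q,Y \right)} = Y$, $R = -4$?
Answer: $\frac{25}{107} \approx 0.23364$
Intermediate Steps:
$N = \frac{1}{107}$ ($N = \frac{1}{\left(78 - -23\right) + 6} = \frac{1}{\left(78 + 23\right) + 6} = \frac{1}{101 + 6} = \frac{1}{107} \approx 0.0093458$)
$b{\left(n,B \right)} = n^{2} - 4 B$ ($b{\left(n,B \right)} = n n - 4 B = n^{2} - 4 B$)
$b{\left(3,- 2 \left(3 - 1\right) \right)} N = \left(3^{2} - 4 \left(- 2 \left(3 - 1\right)\right)\right) \frac{1}{107} = \left(9 - 4 \left(\left(-2\right) 2\right)\right) \frac{1}{107} = \left(9 - -16\right) \frac{1}{107} = \left(9 + 16\right) \frac{1}{107} = 25 \cdot \frac{1}{107} = \frac{25}{107}$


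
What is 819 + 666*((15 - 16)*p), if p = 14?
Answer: -8505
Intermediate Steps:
819 + 666*((15 - 16)*p) = 819 + 666*((15 - 16)*14) = 819 + 666*(-1*14) = 819 + 666*(-14) = 819 - 9324 = -8505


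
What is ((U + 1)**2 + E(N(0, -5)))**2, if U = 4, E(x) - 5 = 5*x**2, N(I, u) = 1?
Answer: 1225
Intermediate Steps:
E(x) = 5 + 5*x**2
((U + 1)**2 + E(N(0, -5)))**2 = ((4 + 1)**2 + (5 + 5*1**2))**2 = (5**2 + (5 + 5*1))**2 = (25 + (5 + 5))**2 = (25 + 10)**2 = 35**2 = 1225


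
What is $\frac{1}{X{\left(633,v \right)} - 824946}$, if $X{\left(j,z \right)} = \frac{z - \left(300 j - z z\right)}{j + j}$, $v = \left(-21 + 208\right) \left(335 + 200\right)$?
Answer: $\frac{633}{4482265267} \approx 1.4122 \cdot 10^{-7}$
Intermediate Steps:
$v = 100045$ ($v = 187 \cdot 535 = 100045$)
$X{\left(j,z \right)} = \frac{z + z^{2} - 300 j}{2 j}$ ($X{\left(j,z \right)} = \frac{z - \left(- z^{2} + 300 j\right)}{2 j} = \left(z - \left(- z^{2} + 300 j\right)\right) \frac{1}{2 j} = \left(z + z^{2} - 300 j\right) \frac{1}{2 j} = \frac{z + z^{2} - 300 j}{2 j}$)
$\frac{1}{X{\left(633,v \right)} - 824946} = \frac{1}{\frac{100045 + 100045^{2} - 189900}{2 \cdot 633} - 824946} = \frac{1}{\frac{1}{2} \cdot \frac{1}{633} \left(100045 + 10009002025 - 189900\right) - 824946} = \frac{1}{\frac{1}{2} \cdot \frac{1}{633} \cdot 10008912170 - 824946} = \frac{1}{\frac{5004456085}{633} - 824946} = \frac{1}{\frac{4482265267}{633}} = \frac{633}{4482265267}$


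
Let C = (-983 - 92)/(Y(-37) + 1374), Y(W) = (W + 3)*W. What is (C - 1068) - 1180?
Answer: -5917811/2632 ≈ -2248.4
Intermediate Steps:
Y(W) = W*(3 + W) (Y(W) = (3 + W)*W = W*(3 + W))
C = -1075/2632 (C = (-983 - 92)/(-37*(3 - 37) + 1374) = -1075/(-37*(-34) + 1374) = -1075/(1258 + 1374) = -1075/2632 ≈ -0.40843)
(C - 1068) - 1180 = (-1075/2632 - 1068) - 1180 = -2812051/2632 - 1180 = -5917811/2632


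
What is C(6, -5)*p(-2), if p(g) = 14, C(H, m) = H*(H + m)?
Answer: 84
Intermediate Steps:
C(6, -5)*p(-2) = (6*(6 - 5))*14 = (6*1)*14 = 6*14 = 84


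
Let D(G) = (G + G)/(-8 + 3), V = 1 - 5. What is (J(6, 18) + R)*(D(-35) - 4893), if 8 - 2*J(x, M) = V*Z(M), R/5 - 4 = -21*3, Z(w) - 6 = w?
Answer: 1185597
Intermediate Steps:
Z(w) = 6 + w
V = -4
D(G) = -2*G/5 (D(G) = (2*G)/(-5) = (2*G)*(-⅕) = -2*G/5)
R = -295 (R = 20 + 5*(-21*3) = 20 + 5*(-63) = 20 - 315 = -295)
J(x, M) = 16 + 2*M (J(x, M) = 4 - (-2)*(6 + M) = 4 - (-24 - 4*M)/2 = 4 + (12 + 2*M) = 16 + 2*M)
(J(6, 18) + R)*(D(-35) - 4893) = ((16 + 2*18) - 295)*(-⅖*(-35) - 4893) = ((16 + 36) - 295)*(14 - 4893) = (52 - 295)*(-4879) = -243*(-4879) = 1185597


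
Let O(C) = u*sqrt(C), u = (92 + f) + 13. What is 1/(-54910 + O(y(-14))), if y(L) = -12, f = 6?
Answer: -27455/1507627976 - 111*I*sqrt(3)/1507627976 ≈ -1.8211e-5 - 1.2752e-7*I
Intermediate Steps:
u = 111 (u = (92 + 6) + 13 = 98 + 13 = 111)
O(C) = 111*sqrt(C)
1/(-54910 + O(y(-14))) = 1/(-54910 + 111*sqrt(-12)) = 1/(-54910 + 111*(2*I*sqrt(3))) = 1/(-54910 + 222*I*sqrt(3))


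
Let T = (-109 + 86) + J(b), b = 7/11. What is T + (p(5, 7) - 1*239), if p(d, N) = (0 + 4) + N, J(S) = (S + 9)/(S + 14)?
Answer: -40305/161 ≈ -250.34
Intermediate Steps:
b = 7/11 (b = 7*(1/11) = 7/11 ≈ 0.63636)
J(S) = (9 + S)/(14 + S)
p(d, N) = 4 + N
T = -3597/161 (T = (-109 + 86) + (9 + 7/11)/(14 + 7/11) = -23 + (106/11)/(161/11) = -23 + (11/161)*(106/11) = -23 + 106/161 = -3597/161 ≈ -22.342)
T + (p(5, 7) - 1*239) = -3597/161 + ((4 + 7) - 1*239) = -3597/161 + (11 - 239) = -3597/161 - 228 = -40305/161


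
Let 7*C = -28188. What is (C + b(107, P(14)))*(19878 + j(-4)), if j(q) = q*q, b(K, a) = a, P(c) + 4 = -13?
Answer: -80448494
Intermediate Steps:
C = -28188/7 (C = (⅐)*(-28188) = -28188/7 ≈ -4026.9)
P(c) = -17 (P(c) = -4 - 13 = -17)
j(q) = q²
(C + b(107, P(14)))*(19878 + j(-4)) = (-28188/7 - 17)*(19878 + (-4)²) = -28307*(19878 + 16)/7 = -28307/7*19894 = -80448494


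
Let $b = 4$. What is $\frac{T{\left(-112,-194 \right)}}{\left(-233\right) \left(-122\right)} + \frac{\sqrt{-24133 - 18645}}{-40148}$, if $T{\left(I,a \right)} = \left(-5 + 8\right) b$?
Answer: $\frac{6}{14213} - \frac{i \sqrt{42778}}{40148} \approx 0.00042215 - 0.0051517 i$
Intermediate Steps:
$T{\left(I,a \right)} = 12$ ($T{\left(I,a \right)} = \left(-5 + 8\right) 4 = 3 \cdot 4 = 12$)
$\frac{T{\left(-112,-194 \right)}}{\left(-233\right) \left(-122\right)} + \frac{\sqrt{-24133 - 18645}}{-40148} = \frac{12}{\left(-233\right) \left(-122\right)} + \frac{\sqrt{-24133 - 18645}}{-40148} = \frac{12}{28426} + \sqrt{-42778} \left(- \frac{1}{40148}\right) = 12 \cdot \frac{1}{28426} + i \sqrt{42778} \left(- \frac{1}{40148}\right) = \frac{6}{14213} - \frac{i \sqrt{42778}}{40148}$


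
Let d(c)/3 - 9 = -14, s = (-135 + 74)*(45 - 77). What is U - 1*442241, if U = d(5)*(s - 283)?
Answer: -467276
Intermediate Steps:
s = 1952 (s = -61*(-32) = 1952)
d(c) = -15 (d(c) = 27 + 3*(-14) = 27 - 42 = -15)
U = -25035 (U = -15*(1952 - 283) = -15*1669 = -25035)
U - 1*442241 = -25035 - 1*442241 = -25035 - 442241 = -467276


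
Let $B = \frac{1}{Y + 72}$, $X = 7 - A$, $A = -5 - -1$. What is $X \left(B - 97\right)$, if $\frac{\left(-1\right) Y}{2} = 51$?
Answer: $- \frac{32021}{30} \approx -1067.4$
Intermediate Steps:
$Y = -102$ ($Y = \left(-2\right) 51 = -102$)
$A = -4$ ($A = -5 + 1 = -4$)
$X = 11$ ($X = 7 - -4 = 7 + 4 = 11$)
$B = - \frac{1}{30}$ ($B = \frac{1}{-102 + 72} = \frac{1}{-30} = - \frac{1}{30} \approx -0.033333$)
$X \left(B - 97\right) = 11 \left(- \frac{1}{30} - 97\right) = 11 \left(- \frac{2911}{30}\right) = - \frac{32021}{30}$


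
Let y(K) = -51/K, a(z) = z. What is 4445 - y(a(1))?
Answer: 4496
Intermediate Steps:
4445 - y(a(1)) = 4445 - (-51)/1 = 4445 - (-51) = 4445 - 1*(-51) = 4445 + 51 = 4496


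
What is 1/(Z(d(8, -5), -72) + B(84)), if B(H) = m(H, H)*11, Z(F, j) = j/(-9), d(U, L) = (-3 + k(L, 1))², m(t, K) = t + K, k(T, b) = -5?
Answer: 1/1856 ≈ 0.00053879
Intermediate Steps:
m(t, K) = K + t
d(U, L) = 64 (d(U, L) = (-3 - 5)² = (-8)² = 64)
Z(F, j) = -j/9
B(H) = 22*H (B(H) = (H + H)*11 = (2*H)*11 = 22*H)
1/(Z(d(8, -5), -72) + B(84)) = 1/(-⅑*(-72) + 22*84) = 1/(8 + 1848) = 1/1856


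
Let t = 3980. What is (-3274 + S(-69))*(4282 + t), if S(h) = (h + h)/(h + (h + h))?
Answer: -27044280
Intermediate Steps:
S(h) = ⅔ (S(h) = (2*h)/(h + 2*h) = (2*h)/((3*h)) = (2*h)*(1/(3*h)) = ⅔)
(-3274 + S(-69))*(4282 + t) = (-3274 + ⅔)*(4282 + 3980) = -9820/3*8262 = -27044280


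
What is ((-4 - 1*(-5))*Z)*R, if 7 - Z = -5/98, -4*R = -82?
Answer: 28331/196 ≈ 144.55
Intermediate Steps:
R = 41/2 (R = -1/4*(-82) = 41/2 ≈ 20.500)
Z = 691/98 (Z = 7 - (-5)/98 = 7 - 1*(-5/98) = 7 + 5/98 = 691/98 ≈ 7.0510)
((-4 - 1*(-5))*Z)*R = ((-4 - 1*(-5))*(691/98))*(41/2) = ((-4 + 5)*(691/98))*(41/2) = (1*(691/98))*(41/2) = (691/98)*(41/2) = 28331/196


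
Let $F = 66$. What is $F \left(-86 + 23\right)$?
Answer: $-4158$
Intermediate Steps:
$F \left(-86 + 23\right) = 66 \left(-86 + 23\right) = 66 \left(-63\right) = -4158$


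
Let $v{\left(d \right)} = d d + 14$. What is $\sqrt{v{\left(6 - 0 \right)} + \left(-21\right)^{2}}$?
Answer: $\sqrt{491} \approx 22.159$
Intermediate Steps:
$v{\left(d \right)} = 14 + d^{2}$ ($v{\left(d \right)} = d^{2} + 14 = 14 + d^{2}$)
$\sqrt{v{\left(6 - 0 \right)} + \left(-21\right)^{2}} = \sqrt{\left(14 + \left(6 - 0\right)^{2}\right) + \left(-21\right)^{2}} = \sqrt{\left(14 + \left(6 + 0\right)^{2}\right) + 441} = \sqrt{\left(14 + 6^{2}\right) + 441} = \sqrt{\left(14 + 36\right) + 441} = \sqrt{50 + 441} = \sqrt{491}$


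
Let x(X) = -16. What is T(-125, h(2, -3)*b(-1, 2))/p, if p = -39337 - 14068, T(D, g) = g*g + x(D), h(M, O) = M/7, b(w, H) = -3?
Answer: 68/237895 ≈ 0.00028584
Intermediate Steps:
h(M, O) = M/7 (h(M, O) = M*(⅐) = M/7)
T(D, g) = -16 + g² (T(D, g) = g*g - 16 = g² - 16 = -16 + g²)
p = -53405
T(-125, h(2, -3)*b(-1, 2))/p = (-16 + (((⅐)*2)*(-3))²)/(-53405) = (-16 + ((2/7)*(-3))²)*(-1/53405) = (-16 + (-6/7)²)*(-1/53405) = (-16 + 36/49)*(-1/53405) = -748/49*(-1/53405) = 68/237895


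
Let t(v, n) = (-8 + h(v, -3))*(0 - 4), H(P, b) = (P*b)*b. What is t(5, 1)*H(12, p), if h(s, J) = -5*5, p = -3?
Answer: 14256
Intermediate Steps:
H(P, b) = P*b²
h(s, J) = -25
t(v, n) = 132 (t(v, n) = (-8 - 25)*(0 - 4) = -33*(-4) = 132)
t(5, 1)*H(12, p) = 132*(12*(-3)²) = 132*(12*9) = 132*108 = 14256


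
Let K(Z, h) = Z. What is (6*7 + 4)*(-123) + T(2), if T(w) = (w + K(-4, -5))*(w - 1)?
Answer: -5660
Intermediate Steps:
T(w) = (-1 + w)*(-4 + w) (T(w) = (w - 4)*(w - 1) = (-4 + w)*(-1 + w) = (-1 + w)*(-4 + w))
(6*7 + 4)*(-123) + T(2) = (6*7 + 4)*(-123) + (4 + 2**2 - 5*2) = (42 + 4)*(-123) + (4 + 4 - 10) = 46*(-123) - 2 = -5658 - 2 = -5660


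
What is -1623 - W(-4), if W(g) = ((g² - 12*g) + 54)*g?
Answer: -1151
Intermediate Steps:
W(g) = g*(54 + g² - 12*g) (W(g) = (54 + g² - 12*g)*g = g*(54 + g² - 12*g))
-1623 - W(-4) = -1623 - (-4)*(54 + (-4)² - 12*(-4)) = -1623 - (-4)*(54 + 16 + 48) = -1623 - (-4)*118 = -1623 - 1*(-472) = -1623 + 472 = -1151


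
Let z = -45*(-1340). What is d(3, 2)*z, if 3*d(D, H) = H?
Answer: 40200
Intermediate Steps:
z = 60300
d(D, H) = H/3
d(3, 2)*z = ((⅓)*2)*60300 = (⅔)*60300 = 40200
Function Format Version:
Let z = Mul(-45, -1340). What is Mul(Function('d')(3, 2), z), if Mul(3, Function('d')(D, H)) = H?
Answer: 40200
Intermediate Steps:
z = 60300
Function('d')(D, H) = Mul(Rational(1, 3), H)
Mul(Function('d')(3, 2), z) = Mul(Mul(Rational(1, 3), 2), 60300) = Mul(Rational(2, 3), 60300) = 40200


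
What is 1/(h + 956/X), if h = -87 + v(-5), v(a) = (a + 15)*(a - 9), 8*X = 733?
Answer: -733/158743 ≈ -0.0046175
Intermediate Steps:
X = 733/8 (X = (1/8)*733 = 733/8 ≈ 91.625)
v(a) = (-9 + a)*(15 + a) (v(a) = (15 + a)*(-9 + a) = (-9 + a)*(15 + a))
h = -227 (h = -87 + (-135 + (-5)**2 + 6*(-5)) = -87 + (-135 + 25 - 30) = -87 - 140 = -227)
1/(h + 956/X) = 1/(-227 + 956/(733/8)) = 1/(-227 + 956*(8/733)) = 1/(-227 + 7648/733) = 1/(-158743/733) = -733/158743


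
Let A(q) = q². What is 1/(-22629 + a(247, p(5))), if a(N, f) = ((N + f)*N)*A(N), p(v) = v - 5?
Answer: 1/3722075452 ≈ 2.6867e-10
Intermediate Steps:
p(v) = -5 + v
a(N, f) = N³*(N + f) (a(N, f) = ((N + f)*N)*N² = (N*(N + f))*N² = N³*(N + f))
1/(-22629 + a(247, p(5))) = 1/(-22629 + 247³*(247 + (-5 + 5))) = 1/(-22629 + 15069223*(247 + 0)) = 1/(-22629 + 15069223*247) = 1/(-22629 + 3722098081) = 1/3722075452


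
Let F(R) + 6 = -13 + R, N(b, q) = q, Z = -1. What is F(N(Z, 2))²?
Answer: 289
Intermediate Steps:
F(R) = -19 + R (F(R) = -6 + (-13 + R) = -19 + R)
F(N(Z, 2))² = (-19 + 2)² = (-17)² = 289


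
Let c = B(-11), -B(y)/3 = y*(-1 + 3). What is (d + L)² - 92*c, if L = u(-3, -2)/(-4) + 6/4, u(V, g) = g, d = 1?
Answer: -6063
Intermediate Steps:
B(y) = -6*y (B(y) = -3*y*(-1 + 3) = -3*y*2 = -6*y)
c = 66 (c = -6*(-11) = 66)
L = 2 (L = -2/(-4) + 6/4 = -2*(-¼) + 6*(¼) = ½ + 3/2 = 2)
(d + L)² - 92*c = (1 + 2)² - 92*66 = 3² - 6072 = 9 - 6072 = -6063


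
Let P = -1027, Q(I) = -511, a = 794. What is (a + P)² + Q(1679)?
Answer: 53778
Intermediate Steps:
(a + P)² + Q(1679) = (794 - 1027)² - 511 = (-233)² - 511 = 54289 - 511 = 53778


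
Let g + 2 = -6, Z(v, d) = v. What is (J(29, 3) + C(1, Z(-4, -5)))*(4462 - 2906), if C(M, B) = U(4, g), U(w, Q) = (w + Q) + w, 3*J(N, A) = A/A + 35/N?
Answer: 99584/87 ≈ 1144.6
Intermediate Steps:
g = -8 (g = -2 - 6 = -8)
J(N, A) = ⅓ + 35/(3*N) (J(N, A) = (A/A + 35/N)/3 = (1 + 35/N)/3 = ⅓ + 35/(3*N))
U(w, Q) = Q + 2*w (U(w, Q) = (Q + w) + w = Q + 2*w)
C(M, B) = 0 (C(M, B) = -8 + 2*4 = -8 + 8 = 0)
(J(29, 3) + C(1, Z(-4, -5)))*(4462 - 2906) = ((⅓)*(35 + 29)/29 + 0)*(4462 - 2906) = ((⅓)*(1/29)*64 + 0)*1556 = (64/87 + 0)*1556 = (64/87)*1556 = 99584/87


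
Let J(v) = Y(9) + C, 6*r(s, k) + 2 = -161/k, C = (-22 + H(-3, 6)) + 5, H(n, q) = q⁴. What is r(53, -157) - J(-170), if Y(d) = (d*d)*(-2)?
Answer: -350789/314 ≈ -1117.2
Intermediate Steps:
Y(d) = -2*d² (Y(d) = d²*(-2) = -2*d²)
C = 1279 (C = (-22 + 6⁴) + 5 = (-22 + 1296) + 5 = 1274 + 5 = 1279)
r(s, k) = -⅓ - 161/(6*k) (r(s, k) = -⅓ + (-161/k)/6 = -⅓ - 161/(6*k))
J(v) = 1117 (J(v) = -2*9² + 1279 = -2*81 + 1279 = -162 + 1279 = 1117)
r(53, -157) - J(-170) = (⅙)*(-161 - 2*(-157))/(-157) - 1*1117 = (⅙)*(-1/157)*(-161 + 314) - 1117 = (⅙)*(-1/157)*153 - 1117 = -51/314 - 1117 = -350789/314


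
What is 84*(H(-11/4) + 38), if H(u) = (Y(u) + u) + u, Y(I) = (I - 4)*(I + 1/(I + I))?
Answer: 193263/44 ≈ 4392.3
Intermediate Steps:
Y(I) = (-4 + I)*(I + 1/(2*I))
H(u) = ½ + u² - 2*u - 2/u (H(u) = ((½ + u² - 4*u - 2/u) + u) + u = (½ + u² - 3*u - 2/u) + u = ½ + u² - 2*u - 2/u)
84*(H(-11/4) + 38) = 84*((½ + (-11/4)² - (-22)/4 - 2/((-11/4))) + 38) = 84*((½ + (-11*¼)² - (-22)/4 - 2/((-11*¼))) + 38) = 84*((½ + (-11/4)² - 2*(-11/4) - 2/(-11/4)) + 38) = 84*((½ + 121/16 + 11/2 - 2*(-4/11)) + 38) = 84*((½ + 121/16 + 11/2 + 8/11) + 38) = 84*(2515/176 + 38) = 84*(9203/176) = 193263/44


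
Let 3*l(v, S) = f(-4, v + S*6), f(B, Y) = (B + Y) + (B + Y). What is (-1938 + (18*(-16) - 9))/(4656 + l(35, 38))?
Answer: -6705/14486 ≈ -0.46286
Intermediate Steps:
f(B, Y) = 2*B + 2*Y
l(v, S) = -8/3 + 4*S + 2*v/3 (l(v, S) = (2*(-4) + 2*(v + S*6))/3 = (-8 + 2*(v + 6*S))/3 = (-8 + (2*v + 12*S))/3 = (-8 + 2*v + 12*S)/3 = -8/3 + 4*S + 2*v/3)
(-1938 + (18*(-16) - 9))/(4656 + l(35, 38)) = (-1938 + (18*(-16) - 9))/(4656 + (-8/3 + 4*38 + (⅔)*35)) = (-1938 + (-288 - 9))/(4656 + (-8/3 + 152 + 70/3)) = (-1938 - 297)/(4656 + 518/3) = -2235/14486/3 = -2235*3/14486 = -6705/14486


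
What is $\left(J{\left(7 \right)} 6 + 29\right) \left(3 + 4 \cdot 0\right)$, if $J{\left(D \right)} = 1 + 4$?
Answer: $177$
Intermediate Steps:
$J{\left(D \right)} = 5$
$\left(J{\left(7 \right)} 6 + 29\right) \left(3 + 4 \cdot 0\right) = \left(5 \cdot 6 + 29\right) \left(3 + 4 \cdot 0\right) = \left(30 + 29\right) \left(3 + 0\right) = 59 \cdot 3 = 177$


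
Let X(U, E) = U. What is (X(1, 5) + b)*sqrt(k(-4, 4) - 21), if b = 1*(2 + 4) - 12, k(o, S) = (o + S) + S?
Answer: -5*I*sqrt(17) ≈ -20.616*I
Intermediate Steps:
k(o, S) = o + 2*S (k(o, S) = (S + o) + S = o + 2*S)
b = -6 (b = 1*6 - 12 = 6 - 12 = -6)
(X(1, 5) + b)*sqrt(k(-4, 4) - 21) = (1 - 6)*sqrt((-4 + 2*4) - 21) = -5*sqrt((-4 + 8) - 21) = -5*sqrt(4 - 21) = -5*I*sqrt(17)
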